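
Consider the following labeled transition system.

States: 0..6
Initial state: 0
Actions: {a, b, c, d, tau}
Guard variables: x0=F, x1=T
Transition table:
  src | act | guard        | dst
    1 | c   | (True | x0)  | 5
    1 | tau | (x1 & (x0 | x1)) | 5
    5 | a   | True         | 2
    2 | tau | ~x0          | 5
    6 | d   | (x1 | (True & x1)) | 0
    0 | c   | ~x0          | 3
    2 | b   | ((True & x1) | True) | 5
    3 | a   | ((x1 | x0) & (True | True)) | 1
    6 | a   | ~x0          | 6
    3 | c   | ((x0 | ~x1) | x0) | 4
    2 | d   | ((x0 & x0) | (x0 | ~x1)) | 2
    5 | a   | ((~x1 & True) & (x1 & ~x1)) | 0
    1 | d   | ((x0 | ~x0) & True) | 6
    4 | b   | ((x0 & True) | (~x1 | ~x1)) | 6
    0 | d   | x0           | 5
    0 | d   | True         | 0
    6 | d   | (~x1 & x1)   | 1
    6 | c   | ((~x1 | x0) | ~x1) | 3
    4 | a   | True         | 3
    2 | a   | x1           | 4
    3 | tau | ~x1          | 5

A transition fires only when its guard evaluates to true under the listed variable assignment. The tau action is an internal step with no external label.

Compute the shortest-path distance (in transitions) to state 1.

Answer: 2

Trace:
BFS to 1:
  Layer 0: {0}
  Layer 1: {3}
  Layer 2: {1}
depth(1)=2, e.g. c·a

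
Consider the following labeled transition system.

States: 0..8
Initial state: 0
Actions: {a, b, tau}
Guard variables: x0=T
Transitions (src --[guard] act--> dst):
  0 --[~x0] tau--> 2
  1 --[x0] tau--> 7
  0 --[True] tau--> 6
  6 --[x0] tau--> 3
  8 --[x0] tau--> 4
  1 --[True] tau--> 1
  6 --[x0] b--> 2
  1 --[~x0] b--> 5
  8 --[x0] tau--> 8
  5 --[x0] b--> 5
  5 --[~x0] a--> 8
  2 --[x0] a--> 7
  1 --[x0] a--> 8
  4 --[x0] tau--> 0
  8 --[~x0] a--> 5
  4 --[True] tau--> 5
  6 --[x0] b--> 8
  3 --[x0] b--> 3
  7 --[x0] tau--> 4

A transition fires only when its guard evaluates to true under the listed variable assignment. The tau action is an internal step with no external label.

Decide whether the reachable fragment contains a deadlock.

Reachable = {0,2,3,4,5,6,7,8}
  0: tau→6  [1 out]
  2: a→7  [1 out]
  3: b→3  [1 out]
  4: tau→0  tau→5  [2 out]
  5: b→5  [1 out]
  6: b→2  b→8  tau→3  [3 out]
  7: tau→4  [1 out]
  8: tau→4  tau→8  [2 out]

Answer: DEADLOCK-FREE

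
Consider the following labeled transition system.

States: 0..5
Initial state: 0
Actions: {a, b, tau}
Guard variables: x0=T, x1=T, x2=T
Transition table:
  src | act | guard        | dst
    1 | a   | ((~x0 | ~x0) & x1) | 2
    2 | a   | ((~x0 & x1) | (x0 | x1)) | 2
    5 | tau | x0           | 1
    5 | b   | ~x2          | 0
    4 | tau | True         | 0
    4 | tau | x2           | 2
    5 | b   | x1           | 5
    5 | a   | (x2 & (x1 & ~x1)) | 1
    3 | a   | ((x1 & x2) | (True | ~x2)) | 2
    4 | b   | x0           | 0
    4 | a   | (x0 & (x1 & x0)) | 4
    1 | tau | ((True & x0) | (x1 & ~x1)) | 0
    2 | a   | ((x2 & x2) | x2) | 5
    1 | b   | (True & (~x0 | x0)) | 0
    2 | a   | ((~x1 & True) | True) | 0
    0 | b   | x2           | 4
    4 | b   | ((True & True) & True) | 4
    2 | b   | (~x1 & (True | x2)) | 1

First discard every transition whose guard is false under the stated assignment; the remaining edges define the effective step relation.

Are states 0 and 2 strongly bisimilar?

Answer: NOT BISIMILAR

Trace:
Refine partition for ~:
  P[0] = {{0,1,2,3,4,5}}
  P[1] = {{0},{1,5},{2,3},{4}}
  P[2] = {{0},{1},{2},{3},{4},{5}}
Fixed point at round 3; 6 class(es).
class of 0: {0}; class of 2: {2}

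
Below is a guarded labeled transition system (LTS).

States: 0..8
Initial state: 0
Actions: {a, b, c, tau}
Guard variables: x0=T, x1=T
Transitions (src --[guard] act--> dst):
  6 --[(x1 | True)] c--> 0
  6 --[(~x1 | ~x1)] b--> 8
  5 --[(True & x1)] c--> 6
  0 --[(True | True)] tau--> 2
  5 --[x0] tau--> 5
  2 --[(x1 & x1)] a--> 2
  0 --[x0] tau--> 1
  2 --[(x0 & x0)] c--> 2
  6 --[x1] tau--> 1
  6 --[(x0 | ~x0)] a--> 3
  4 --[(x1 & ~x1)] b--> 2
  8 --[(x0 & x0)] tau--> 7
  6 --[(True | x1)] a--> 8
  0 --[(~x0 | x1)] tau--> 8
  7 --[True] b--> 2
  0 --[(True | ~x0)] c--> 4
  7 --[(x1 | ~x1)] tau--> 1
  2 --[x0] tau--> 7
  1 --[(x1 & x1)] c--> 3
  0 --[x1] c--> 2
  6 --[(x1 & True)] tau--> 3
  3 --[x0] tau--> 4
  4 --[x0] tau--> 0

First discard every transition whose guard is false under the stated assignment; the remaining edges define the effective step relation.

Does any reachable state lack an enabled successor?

Answer: DEADLOCK-FREE

Analysis:
R = {0,1,2,3,4,7,8}
  0: c→2  c→4  tau→1  tau→2  tau→8  [5 exit(s)]
  1: c→3  [1 exit(s)]
  2: a→2  c→2  tau→7  [3 exit(s)]
  3: tau→4  [1 exit(s)]
  4: tau→0  [1 exit(s)]
  7: b→2  tau→1  [2 exit(s)]
  8: tau→7  [1 exit(s)]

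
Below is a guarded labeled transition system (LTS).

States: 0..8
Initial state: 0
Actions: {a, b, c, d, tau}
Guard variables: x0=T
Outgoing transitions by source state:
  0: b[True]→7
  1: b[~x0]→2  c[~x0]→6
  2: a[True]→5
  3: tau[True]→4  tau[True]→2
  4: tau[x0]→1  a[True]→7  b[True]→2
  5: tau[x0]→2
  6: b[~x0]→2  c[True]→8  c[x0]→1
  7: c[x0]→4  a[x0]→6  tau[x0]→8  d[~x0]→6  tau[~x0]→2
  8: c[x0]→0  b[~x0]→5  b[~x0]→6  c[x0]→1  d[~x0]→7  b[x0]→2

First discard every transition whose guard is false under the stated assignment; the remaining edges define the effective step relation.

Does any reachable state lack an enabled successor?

Reach set: {0,1,2,4,5,6,7,8}
  0: b→7  [1 exit(s)]
  1: ∅  [STUCK]
  2: a→5  [1 exit(s)]
  4: a→7  b→2  tau→1  [3 exit(s)]
  5: tau→2  [1 exit(s)]
  6: c→1  c→8  [2 exit(s)]
  7: a→6  c→4  tau→8  [3 exit(s)]
  8: b→2  c→0  c→1  [3 exit(s)]
Path to 1: b·c·tau

Answer: DEADLOCK at state 1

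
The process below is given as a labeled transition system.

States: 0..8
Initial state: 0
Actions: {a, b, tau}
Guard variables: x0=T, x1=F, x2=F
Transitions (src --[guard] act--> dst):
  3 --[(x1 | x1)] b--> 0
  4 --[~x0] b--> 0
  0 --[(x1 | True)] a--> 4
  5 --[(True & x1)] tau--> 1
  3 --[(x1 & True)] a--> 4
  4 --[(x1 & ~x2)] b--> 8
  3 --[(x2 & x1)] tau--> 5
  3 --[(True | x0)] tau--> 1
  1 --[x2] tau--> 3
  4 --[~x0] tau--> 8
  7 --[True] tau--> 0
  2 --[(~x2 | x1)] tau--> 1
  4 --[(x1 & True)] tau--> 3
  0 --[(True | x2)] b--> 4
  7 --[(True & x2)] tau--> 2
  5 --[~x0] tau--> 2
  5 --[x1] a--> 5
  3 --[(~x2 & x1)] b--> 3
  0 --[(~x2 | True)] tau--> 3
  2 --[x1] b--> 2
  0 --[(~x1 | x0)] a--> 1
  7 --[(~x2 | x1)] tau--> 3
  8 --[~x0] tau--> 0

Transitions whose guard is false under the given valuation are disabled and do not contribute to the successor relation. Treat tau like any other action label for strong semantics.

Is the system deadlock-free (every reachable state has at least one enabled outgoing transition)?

Answer: DEADLOCK at state 1

Working:
Reach set: {0,1,3,4}
  0: a→1  a→4  b→4  tau→3  [deg 4]
  1: ∅  [STUCK]
  3: tau→1  [deg 1]
  4: ∅  [STUCK]
trace reaching 1: a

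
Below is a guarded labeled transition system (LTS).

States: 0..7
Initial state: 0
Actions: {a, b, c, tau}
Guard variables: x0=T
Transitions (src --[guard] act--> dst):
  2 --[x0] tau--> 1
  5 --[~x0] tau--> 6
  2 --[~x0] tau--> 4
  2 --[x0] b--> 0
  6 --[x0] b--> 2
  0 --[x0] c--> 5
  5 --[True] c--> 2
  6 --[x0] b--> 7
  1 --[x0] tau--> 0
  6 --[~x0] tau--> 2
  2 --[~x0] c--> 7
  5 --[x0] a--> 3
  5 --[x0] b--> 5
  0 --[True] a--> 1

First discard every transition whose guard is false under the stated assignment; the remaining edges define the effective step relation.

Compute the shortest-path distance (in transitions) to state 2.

Answer: 2

Trace:
Layered search for 2:
  depth 0: {0}
  depth 1: {1,5}
  depth 2: {2,3}
depth(2)=2, e.g. c·c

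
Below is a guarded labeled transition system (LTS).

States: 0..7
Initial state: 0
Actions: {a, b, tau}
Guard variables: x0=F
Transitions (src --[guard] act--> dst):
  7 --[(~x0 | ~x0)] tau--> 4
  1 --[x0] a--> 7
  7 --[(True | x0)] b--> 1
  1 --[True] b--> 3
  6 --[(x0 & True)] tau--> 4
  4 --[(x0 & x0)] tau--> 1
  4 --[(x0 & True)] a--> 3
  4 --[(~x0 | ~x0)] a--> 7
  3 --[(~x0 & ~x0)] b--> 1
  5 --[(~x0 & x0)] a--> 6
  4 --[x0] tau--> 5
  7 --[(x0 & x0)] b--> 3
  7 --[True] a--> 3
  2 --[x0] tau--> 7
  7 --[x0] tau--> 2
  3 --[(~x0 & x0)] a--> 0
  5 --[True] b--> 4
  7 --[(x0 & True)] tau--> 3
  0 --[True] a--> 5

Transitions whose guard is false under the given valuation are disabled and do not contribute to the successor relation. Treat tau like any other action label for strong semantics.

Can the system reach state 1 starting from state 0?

Guard filter leaves 8 enabled edge(s).
depth 0: {0}
depth 1: {5}  cumulative {0,5}
depth 2: {4}  cumulative {0,4,5}
depth 3: {7}  cumulative {0,4,5,7}
depth 4: {1,3}  cumulative {0,1,3,4,5,7}
R = {0,1,3,4,5,7}
witness 1: a·b·a·b

Answer: REACHABLE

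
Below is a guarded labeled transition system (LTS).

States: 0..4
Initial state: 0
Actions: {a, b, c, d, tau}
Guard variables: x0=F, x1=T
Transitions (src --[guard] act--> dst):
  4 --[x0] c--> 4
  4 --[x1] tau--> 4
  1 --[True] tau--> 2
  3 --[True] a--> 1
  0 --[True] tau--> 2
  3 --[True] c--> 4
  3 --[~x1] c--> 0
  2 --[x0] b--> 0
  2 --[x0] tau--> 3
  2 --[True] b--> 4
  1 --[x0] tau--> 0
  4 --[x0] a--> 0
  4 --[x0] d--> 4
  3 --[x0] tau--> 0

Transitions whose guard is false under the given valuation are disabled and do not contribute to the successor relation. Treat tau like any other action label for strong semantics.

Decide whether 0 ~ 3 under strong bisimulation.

Refine partition for ~:
  round 0: {{0,1,2,3,4}}
  round 1: {{0,1,4},{2},{3}}
  round 2: {{0,1},{2},{3},{4}}
stable after 3 split(s): 4 block(s)
[0]={0,1}  [3]={3}

Answer: NOT BISIMILAR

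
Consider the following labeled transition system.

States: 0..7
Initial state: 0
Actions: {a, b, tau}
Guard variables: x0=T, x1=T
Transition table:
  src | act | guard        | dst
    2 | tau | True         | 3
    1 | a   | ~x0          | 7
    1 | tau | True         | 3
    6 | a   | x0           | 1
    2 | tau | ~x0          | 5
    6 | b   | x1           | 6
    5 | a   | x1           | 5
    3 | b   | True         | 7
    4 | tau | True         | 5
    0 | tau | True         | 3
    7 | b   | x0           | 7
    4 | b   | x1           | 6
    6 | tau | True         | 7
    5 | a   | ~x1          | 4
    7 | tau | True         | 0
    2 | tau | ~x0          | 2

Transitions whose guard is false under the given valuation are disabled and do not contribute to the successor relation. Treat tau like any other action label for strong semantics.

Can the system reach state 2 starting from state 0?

Guard filter leaves 12 enabled edge(s).
depth 0: {0}
depth 1: {3}  total {0,3}
depth 2: {7}  total {0,3,7}
Reach set: {0,3,7}

Answer: UNREACHABLE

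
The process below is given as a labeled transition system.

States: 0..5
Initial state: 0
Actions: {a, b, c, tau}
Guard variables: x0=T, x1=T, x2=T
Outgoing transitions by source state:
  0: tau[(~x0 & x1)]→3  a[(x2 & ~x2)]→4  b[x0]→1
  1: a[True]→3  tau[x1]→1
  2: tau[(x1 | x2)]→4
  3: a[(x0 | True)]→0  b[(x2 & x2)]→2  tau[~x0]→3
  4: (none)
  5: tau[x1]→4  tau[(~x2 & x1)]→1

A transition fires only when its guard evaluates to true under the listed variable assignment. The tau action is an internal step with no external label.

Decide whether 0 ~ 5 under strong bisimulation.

Compute ~ classes (split until stable):
  π0 = {{0,1,2,3,4,5}}
  π1 = {{0},{1},{2,5},{3},{4}}
Fixed point at round 2; 5 class(es).
0∈{0}, 5∈{2,5}

Answer: NOT BISIMILAR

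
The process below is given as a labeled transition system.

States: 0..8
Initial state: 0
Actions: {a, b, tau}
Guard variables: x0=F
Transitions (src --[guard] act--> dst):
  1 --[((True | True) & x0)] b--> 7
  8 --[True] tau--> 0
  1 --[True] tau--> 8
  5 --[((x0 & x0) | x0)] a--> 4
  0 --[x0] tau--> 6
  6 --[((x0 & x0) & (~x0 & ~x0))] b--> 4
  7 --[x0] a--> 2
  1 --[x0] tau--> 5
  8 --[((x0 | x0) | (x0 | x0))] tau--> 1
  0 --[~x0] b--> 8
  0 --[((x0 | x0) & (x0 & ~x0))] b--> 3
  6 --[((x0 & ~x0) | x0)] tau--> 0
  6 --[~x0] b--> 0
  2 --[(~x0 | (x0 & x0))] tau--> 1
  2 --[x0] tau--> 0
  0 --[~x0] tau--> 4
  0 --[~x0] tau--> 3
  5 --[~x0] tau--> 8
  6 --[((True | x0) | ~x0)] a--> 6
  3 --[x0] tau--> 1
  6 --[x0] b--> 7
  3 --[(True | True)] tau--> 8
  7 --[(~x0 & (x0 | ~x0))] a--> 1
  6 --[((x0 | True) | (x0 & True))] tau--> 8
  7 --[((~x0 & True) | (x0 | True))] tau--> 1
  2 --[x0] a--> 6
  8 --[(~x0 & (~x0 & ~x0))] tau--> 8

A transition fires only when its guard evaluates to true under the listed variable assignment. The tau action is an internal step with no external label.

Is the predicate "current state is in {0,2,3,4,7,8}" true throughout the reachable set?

Inv-set: {0,2,3,4,7,8}
Reachable = {0,3,4,8}
  0: ✓
  3: ✓
  4: ✓
  8: ✓

Answer: INVARIANT HOLDS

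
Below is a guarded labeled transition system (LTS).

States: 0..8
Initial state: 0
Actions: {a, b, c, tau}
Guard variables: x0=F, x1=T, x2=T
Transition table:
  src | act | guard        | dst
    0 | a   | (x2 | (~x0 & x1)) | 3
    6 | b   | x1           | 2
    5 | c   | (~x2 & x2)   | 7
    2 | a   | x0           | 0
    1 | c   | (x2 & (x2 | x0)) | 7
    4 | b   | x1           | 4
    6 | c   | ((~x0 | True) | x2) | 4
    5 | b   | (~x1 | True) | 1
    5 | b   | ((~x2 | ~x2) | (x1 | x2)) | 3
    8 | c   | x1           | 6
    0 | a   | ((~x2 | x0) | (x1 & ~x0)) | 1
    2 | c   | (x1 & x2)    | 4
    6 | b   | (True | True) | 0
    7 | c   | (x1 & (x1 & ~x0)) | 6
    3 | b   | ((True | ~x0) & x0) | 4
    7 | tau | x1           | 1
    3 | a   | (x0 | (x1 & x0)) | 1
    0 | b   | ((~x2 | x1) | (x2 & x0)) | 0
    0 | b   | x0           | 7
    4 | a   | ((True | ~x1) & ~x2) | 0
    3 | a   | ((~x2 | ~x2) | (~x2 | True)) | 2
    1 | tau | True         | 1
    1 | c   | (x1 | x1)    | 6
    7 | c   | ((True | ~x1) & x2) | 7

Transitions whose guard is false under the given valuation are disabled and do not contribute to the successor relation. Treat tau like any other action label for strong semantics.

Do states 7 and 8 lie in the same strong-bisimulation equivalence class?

Answer: NOT BISIMILAR

Working:
Refine partition for ~:
  π0 = {{0,1,2,3,4,5,6,7,8}}
  π1 = {{0},{1,7},{2,8},{3},{4,5},{6}}
  π2 = {{0},{1,7},{2},{3},{4},{5},{6},{8}}
stable after 3 split(s): 8 block(s)
7∈{1,7}, 8∈{8}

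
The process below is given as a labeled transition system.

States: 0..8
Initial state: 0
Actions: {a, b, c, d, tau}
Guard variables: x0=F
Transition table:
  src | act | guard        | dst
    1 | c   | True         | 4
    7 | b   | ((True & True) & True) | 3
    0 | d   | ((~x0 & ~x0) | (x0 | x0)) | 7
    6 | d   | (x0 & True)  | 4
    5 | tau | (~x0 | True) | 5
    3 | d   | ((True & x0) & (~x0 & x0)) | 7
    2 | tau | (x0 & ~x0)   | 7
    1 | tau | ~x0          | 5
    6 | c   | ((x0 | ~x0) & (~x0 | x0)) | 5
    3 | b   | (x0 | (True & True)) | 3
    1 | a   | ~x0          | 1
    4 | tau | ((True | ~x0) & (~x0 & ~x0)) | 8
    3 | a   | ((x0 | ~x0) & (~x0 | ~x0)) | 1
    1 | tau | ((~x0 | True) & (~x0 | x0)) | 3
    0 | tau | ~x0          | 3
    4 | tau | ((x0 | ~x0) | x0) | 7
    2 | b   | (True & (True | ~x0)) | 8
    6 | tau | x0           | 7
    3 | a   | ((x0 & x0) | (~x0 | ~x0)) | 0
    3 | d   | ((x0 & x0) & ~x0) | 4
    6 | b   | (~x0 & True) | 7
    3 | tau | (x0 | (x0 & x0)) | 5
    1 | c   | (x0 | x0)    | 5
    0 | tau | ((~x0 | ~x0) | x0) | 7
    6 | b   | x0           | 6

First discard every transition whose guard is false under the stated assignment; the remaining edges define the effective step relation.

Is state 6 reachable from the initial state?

17 transition(s) survive guard evaluation.
depth 0: {0}
depth 1: {3,7}  cumulative {0,3,7}
depth 2: {1}  cumulative {0,1,3,7}
depth 3: {4,5}  cumulative {0,1,3,4,5,7}
depth 4: {8}  cumulative {0,1,3,4,5,7,8}
R = {0,1,3,4,5,7,8}

Answer: UNREACHABLE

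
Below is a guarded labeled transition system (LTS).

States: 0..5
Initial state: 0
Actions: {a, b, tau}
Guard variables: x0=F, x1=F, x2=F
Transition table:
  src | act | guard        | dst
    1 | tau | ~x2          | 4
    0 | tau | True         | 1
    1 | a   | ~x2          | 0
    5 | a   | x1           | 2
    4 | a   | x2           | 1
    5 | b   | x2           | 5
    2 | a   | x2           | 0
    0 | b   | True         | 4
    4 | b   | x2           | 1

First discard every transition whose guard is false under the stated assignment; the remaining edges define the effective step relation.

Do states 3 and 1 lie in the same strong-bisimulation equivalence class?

Bisimulation quotient by refinement:
  π0 = {{0,1,2,3,4,5}}
  π1 = {{0},{1},{2,3,4,5}}
Fixed point at round 2; 3 class(es).
class of 3: {2,3,4,5}; class of 1: {1}

Answer: NOT BISIMILAR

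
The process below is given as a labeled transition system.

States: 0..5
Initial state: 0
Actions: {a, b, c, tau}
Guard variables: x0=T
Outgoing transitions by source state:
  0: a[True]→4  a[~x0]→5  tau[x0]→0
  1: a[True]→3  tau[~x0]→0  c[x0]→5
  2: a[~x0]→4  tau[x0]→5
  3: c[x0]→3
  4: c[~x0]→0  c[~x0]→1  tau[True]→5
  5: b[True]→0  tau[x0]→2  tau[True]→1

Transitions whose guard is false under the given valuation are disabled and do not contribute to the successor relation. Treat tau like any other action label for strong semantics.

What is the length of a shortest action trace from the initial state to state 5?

Answer: 2

Analysis:
Layered search for 5:
  L0 = {0}
  L1 = {4}
  L2 = {5}
depth(5)=2, e.g. a·tau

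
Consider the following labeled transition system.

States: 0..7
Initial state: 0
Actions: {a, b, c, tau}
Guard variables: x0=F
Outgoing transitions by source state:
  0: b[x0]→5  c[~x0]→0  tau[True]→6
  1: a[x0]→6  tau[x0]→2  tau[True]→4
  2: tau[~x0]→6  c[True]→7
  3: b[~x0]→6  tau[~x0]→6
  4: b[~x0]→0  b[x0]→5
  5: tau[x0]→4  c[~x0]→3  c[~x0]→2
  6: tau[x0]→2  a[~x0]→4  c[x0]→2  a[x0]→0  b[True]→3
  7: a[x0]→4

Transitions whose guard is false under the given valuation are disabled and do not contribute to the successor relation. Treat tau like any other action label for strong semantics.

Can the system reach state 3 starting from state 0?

Answer: REACHABLE

Trace:
12 transition(s) survive guard evaluation.
depth 0: {0}
depth 1: {6}  total {0,6}
depth 2: {3,4}  total {0,3,4,6}
R = {0,3,4,6}
Path to 3: tau·b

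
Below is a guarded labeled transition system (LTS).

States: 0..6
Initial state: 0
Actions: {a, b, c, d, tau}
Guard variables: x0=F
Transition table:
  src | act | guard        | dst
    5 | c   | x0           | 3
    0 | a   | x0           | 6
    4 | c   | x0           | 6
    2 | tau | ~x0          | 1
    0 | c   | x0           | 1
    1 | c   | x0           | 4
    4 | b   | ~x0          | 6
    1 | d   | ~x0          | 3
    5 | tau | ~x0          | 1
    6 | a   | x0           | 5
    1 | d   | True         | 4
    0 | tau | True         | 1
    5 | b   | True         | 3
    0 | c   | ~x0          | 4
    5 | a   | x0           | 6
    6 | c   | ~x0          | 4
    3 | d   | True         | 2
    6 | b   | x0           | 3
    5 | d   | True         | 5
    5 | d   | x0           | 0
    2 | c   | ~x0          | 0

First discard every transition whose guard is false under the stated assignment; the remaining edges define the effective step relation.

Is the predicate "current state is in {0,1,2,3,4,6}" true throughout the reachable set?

Answer: INVARIANT HOLDS

Working:
Safe = {0,1,2,3,4,6}
Reachable = {0,1,2,3,4,6}
  0: ✓
  1: ✓
  2: ✓
  3: ✓
  4: ✓
  6: ✓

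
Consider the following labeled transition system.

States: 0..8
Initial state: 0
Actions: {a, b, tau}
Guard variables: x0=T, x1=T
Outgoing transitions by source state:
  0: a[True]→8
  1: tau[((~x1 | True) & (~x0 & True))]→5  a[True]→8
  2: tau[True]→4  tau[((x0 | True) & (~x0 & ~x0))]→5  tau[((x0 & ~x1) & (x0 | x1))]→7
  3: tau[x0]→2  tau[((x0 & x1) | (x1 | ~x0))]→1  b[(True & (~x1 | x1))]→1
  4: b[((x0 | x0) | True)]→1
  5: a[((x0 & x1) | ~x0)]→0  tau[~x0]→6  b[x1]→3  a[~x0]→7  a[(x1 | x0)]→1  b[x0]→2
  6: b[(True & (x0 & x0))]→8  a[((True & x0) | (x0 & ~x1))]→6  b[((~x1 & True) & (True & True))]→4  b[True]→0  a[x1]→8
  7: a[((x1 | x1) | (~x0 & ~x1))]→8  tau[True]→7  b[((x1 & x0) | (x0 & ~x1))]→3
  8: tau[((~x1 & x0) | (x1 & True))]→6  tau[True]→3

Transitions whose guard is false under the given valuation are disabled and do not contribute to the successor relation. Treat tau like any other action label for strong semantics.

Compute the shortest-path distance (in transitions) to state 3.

Layered search for 3:
  L0 = {0}
  L1 = {8}
  L2 = {3,6}
depth(3)=2, e.g. a·tau

Answer: 2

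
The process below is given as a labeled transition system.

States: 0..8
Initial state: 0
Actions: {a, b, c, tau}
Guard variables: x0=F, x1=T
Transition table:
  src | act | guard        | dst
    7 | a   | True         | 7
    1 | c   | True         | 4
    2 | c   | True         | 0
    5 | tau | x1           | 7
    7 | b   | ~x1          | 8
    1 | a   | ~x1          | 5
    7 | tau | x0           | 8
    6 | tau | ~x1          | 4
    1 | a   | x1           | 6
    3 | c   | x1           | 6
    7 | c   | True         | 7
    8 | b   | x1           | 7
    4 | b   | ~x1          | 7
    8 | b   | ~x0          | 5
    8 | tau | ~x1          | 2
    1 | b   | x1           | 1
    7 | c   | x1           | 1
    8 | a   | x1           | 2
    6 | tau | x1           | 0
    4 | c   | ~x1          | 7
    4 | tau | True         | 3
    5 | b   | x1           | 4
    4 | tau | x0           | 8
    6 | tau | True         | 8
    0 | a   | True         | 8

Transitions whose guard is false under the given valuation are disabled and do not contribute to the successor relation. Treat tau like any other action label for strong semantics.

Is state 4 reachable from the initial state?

Answer: REACHABLE

Analysis:
Guard filter leaves 17 enabled edge(s).
depth 0: {0}
depth 1: {8}  total {0,8}
depth 2: {2,5,7}  total {0,2,5,7,8}
depth 3: {1,4}  total {0,1,2,4,5,7,8}
depth 4: {3,6}  total {0,1,2,3,4,5,6,7,8}
R = {0,1,2,3,4,5,6,7,8}
trace reaching 4: a·b·b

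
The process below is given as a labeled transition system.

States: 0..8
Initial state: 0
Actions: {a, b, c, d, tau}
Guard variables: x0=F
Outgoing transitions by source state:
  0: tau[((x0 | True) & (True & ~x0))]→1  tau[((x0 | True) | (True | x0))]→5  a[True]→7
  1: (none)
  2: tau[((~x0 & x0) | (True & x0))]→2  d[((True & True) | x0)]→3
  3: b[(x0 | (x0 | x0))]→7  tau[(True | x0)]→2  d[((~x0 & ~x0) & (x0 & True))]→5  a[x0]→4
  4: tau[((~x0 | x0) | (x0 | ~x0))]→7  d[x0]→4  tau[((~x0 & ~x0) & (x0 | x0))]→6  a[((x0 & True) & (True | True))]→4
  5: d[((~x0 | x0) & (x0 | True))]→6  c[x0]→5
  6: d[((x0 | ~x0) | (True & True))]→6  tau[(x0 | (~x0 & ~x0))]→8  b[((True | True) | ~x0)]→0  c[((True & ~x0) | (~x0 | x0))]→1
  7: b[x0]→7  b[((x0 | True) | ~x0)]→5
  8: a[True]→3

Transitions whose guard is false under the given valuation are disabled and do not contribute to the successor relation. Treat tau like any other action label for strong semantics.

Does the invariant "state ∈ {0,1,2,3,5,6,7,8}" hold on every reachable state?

Inv-set: {0,1,2,3,5,6,7,8}
R = {0,1,2,3,5,6,7,8}
  0: ok
  1: ok
  2: ok
  3: ok
  5: ok
  6: ok
  7: ok
  8: ok

Answer: INVARIANT HOLDS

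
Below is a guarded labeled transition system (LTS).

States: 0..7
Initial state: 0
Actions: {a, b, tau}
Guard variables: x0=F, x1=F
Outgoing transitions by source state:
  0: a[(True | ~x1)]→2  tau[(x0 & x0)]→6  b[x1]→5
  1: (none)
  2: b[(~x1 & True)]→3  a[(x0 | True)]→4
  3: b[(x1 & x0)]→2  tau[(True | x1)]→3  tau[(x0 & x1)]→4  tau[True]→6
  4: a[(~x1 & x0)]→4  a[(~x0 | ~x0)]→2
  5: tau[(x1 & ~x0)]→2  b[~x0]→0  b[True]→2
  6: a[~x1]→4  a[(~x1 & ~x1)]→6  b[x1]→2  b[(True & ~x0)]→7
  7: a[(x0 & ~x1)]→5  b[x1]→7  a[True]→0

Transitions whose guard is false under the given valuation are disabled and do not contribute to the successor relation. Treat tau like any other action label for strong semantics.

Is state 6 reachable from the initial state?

Answer: REACHABLE

Working:
After dropping false guards: 12 live edges.
Layer 0: {0}
Layer 1: {2}  now seen {0,2}
Layer 2: {3,4}  now seen {0,2,3,4}
Layer 3: {6}  now seen {0,2,3,4,6}
Layer 4: {7}  now seen {0,2,3,4,6,7}
R = {0,2,3,4,6,7}
Path to 6: a·b·tau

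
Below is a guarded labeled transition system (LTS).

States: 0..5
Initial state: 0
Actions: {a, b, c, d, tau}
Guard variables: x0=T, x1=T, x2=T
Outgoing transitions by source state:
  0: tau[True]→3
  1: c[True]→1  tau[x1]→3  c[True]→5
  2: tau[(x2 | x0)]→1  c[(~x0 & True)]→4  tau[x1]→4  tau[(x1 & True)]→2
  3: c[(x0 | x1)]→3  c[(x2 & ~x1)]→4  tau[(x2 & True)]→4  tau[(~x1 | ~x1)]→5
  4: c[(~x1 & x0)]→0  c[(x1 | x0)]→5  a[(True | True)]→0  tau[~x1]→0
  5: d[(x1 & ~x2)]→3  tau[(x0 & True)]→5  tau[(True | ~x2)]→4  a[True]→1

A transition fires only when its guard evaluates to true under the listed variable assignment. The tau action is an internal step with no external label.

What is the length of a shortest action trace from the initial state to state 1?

Answer: 4

Working:
Breadth-first toward 1:
  Layer 0: {0}
  Layer 1: {3}
  Layer 2: {4}
  Layer 3: {5}
  Layer 4: {1}
1 enters at depth 4; path tau·tau·c·a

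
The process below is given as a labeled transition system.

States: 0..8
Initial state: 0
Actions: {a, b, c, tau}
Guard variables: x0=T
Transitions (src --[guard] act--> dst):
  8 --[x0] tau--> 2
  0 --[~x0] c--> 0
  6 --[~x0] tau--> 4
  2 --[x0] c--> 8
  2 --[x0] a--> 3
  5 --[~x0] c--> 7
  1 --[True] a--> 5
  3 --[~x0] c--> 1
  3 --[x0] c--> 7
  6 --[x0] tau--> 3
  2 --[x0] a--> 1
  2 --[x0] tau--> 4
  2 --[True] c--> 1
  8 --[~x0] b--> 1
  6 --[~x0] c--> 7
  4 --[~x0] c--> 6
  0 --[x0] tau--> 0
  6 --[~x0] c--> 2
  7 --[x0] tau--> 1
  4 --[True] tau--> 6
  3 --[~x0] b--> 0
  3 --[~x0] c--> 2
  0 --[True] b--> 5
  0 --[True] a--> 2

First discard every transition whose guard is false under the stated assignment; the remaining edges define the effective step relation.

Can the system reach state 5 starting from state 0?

14 transition(s) survive guard evaluation.
Layer 0: {0}
Layer 1: {2,5}  now seen {0,2,5}
Layer 2: {1,3,4,8}  now seen {0,1,2,3,4,5,8}
Layer 3: {6,7}  now seen {0,1,2,3,4,5,6,7,8}
Reachable = {0,1,2,3,4,5,6,7,8}
Path to 5: b

Answer: REACHABLE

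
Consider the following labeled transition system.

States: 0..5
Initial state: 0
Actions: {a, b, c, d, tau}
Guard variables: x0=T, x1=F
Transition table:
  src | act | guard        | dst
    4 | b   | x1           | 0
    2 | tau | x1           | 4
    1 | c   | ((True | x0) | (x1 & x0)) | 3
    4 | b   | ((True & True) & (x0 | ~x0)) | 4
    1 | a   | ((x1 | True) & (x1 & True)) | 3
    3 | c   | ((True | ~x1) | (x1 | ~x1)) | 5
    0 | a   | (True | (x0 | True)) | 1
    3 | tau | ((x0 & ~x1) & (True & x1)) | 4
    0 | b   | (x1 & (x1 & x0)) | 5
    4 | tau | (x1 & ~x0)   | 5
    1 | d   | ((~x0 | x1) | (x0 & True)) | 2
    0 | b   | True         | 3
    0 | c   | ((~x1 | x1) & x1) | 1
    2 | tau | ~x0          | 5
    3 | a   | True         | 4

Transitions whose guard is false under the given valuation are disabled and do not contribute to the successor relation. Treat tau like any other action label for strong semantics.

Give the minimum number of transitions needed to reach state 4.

Answer: 2

Trace:
BFS to 4:
  Layer 0: {0}
  Layer 1: {1,3}
  Layer 2: {2,4,5}
depth(4)=2, e.g. b·a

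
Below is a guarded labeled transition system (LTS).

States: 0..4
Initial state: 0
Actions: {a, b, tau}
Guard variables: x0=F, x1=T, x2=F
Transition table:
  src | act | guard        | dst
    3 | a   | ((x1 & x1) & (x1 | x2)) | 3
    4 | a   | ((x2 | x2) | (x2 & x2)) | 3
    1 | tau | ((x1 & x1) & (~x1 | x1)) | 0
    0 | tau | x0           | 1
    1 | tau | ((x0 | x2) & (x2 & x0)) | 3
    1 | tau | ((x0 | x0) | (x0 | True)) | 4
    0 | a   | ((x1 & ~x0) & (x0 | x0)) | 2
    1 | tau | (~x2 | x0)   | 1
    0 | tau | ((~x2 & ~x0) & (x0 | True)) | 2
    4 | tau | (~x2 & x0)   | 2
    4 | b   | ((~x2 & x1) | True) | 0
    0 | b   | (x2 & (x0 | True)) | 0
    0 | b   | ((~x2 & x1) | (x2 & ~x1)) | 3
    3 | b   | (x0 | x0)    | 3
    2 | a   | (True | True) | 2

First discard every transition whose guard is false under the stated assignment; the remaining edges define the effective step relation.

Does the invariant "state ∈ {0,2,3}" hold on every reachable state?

Safe = {0,2,3}
Reachable = {0,2,3}
  0: ok
  2: ok
  3: ok

Answer: INVARIANT HOLDS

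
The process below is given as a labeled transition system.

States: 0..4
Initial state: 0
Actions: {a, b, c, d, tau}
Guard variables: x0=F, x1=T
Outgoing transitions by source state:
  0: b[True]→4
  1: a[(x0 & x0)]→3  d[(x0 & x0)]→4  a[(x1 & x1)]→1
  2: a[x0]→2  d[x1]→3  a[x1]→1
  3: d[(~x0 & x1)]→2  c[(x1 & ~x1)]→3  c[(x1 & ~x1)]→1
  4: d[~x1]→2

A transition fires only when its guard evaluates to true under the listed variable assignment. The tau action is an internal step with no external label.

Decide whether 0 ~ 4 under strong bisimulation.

Bisimulation quotient by refinement:
  round 0: {{0,1,2,3,4}}
  round 1: {{0},{1},{2},{3},{4}}
Fixed point at round 2; 5 class(es).
[0]={0}  [4]={4}

Answer: NOT BISIMILAR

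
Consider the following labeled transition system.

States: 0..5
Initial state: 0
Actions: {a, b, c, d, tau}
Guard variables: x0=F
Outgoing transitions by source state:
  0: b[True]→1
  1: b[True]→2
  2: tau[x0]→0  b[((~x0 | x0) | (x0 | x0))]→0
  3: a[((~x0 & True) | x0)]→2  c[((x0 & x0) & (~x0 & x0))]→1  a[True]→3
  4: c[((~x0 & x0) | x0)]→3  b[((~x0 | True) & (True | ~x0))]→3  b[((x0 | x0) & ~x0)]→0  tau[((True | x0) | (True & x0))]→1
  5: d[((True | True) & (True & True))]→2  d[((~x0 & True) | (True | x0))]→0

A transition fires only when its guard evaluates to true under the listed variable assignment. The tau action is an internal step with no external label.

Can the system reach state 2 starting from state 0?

9 transition(s) survive guard evaluation.
depth 0: {0}
depth 1: {1}  now seen {0,1}
depth 2: {2}  now seen {0,1,2}
Reach set: {0,1,2}
Path to 2: b·b

Answer: REACHABLE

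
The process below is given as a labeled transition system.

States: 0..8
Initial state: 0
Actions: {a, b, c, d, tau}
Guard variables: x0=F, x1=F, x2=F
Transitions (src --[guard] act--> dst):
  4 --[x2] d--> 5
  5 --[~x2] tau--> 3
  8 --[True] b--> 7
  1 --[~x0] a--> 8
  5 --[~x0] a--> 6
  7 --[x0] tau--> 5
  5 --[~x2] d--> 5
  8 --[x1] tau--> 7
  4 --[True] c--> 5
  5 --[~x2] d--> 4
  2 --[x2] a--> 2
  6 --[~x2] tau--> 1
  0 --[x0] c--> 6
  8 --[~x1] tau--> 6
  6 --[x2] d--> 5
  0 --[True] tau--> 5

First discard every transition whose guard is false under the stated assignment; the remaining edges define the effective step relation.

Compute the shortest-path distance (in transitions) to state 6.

Layered search for 6:
  Layer 0: {0}
  Layer 1: {5}
  Layer 2: {3,4,6}
depth(6)=2, e.g. tau·a

Answer: 2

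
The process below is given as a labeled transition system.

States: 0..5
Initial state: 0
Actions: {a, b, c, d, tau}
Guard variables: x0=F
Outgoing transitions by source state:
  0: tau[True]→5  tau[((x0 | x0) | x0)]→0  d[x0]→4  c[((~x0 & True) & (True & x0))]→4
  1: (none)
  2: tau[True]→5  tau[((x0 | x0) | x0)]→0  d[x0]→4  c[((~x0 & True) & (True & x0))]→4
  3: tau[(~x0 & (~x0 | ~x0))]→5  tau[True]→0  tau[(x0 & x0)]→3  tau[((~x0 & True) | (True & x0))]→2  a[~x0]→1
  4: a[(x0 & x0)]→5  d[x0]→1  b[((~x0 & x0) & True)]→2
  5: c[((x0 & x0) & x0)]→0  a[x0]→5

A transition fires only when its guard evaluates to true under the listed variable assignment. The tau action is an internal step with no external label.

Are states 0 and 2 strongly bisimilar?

Bisimulation quotient by refinement:
  P[0] = {{0,1,2,3,4,5}}
  P[1] = {{0,2},{1,4,5},{3}}
Fixed point at round 2; 3 class(es).
0∈{0,2}, 2∈{0,2}

Answer: BISIMILAR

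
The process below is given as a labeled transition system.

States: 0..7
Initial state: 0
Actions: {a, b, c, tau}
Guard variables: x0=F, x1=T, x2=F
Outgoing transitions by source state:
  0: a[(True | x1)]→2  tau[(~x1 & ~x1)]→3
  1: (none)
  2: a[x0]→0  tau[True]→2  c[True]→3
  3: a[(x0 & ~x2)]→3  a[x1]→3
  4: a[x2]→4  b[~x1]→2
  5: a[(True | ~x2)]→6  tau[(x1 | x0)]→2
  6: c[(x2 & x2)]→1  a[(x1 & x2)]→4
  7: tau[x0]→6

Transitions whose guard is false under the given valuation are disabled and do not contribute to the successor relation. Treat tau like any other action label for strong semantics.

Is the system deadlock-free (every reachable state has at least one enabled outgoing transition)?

Answer: DEADLOCK-FREE

Trace:
Reach set: {0,2,3}
  0: a→2  [1 exit(s)]
  2: c→3  tau→2  [2 exit(s)]
  3: a→3  [1 exit(s)]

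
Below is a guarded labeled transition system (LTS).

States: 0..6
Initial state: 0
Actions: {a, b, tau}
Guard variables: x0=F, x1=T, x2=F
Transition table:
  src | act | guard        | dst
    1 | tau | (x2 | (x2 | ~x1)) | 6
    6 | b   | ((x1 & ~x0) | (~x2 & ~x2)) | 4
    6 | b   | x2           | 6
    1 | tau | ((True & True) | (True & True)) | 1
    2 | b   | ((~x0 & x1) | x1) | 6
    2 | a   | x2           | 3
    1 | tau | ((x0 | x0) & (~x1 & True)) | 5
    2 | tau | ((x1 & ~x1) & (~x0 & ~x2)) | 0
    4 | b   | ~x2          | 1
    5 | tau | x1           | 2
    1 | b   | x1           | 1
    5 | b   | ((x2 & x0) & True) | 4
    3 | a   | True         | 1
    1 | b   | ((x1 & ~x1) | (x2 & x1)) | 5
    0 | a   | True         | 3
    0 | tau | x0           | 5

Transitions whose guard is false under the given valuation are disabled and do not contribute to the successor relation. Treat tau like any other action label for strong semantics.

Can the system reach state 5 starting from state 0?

Guard filter leaves 8 enabled edge(s).
depth 0: {0}
depth 1: {3}  cumulative {0,3}
depth 2: {1}  cumulative {0,1,3}
Reach set: {0,1,3}

Answer: UNREACHABLE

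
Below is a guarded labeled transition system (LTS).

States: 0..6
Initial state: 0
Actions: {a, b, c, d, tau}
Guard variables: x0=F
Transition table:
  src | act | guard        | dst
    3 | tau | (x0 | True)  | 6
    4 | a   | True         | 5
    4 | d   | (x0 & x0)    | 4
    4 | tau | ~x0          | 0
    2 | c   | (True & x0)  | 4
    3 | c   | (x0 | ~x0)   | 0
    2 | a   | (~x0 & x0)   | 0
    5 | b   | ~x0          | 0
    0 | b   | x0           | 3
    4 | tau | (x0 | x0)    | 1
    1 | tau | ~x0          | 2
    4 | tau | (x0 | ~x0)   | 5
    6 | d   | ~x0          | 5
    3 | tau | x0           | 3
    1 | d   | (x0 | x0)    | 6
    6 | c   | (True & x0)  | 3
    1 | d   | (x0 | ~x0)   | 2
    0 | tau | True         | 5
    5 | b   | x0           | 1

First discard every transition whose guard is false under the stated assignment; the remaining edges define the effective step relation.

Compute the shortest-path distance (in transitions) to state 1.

Answer: UNREACHABLE

Working:
Layered search for 1:
  L0 = {0}
  L1 = {5}
1 never appears.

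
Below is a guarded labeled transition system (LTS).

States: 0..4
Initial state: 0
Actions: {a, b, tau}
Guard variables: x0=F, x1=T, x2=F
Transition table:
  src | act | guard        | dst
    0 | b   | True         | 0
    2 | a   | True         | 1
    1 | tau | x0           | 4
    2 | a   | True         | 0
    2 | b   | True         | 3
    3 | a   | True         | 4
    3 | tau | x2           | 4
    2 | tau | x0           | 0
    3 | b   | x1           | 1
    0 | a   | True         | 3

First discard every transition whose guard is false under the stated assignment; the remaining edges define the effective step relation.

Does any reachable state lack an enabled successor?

Reachable = {0,1,3,4}
  0: a→3  b→0  [2 exit(s)]
  1: ∅  [deadlock]
  3: a→4  b→1  [2 exit(s)]
  4: ∅  [deadlock]
witness 1: a·b

Answer: DEADLOCK at state 1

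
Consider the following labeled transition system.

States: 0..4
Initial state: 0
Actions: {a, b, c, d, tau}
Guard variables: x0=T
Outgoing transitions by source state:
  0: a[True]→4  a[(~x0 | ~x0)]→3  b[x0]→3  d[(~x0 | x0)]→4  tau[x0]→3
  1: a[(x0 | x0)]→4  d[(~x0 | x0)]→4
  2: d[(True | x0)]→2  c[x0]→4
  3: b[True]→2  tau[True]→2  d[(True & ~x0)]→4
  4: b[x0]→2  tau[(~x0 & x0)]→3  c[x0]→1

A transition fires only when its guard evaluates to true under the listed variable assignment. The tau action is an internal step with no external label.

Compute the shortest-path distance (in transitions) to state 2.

Answer: 2

Working:
Breadth-first toward 2:
  depth 0: {0}
  depth 1: {3,4}
  depth 2: {1,2}
first hit 2 at d=2 via a·b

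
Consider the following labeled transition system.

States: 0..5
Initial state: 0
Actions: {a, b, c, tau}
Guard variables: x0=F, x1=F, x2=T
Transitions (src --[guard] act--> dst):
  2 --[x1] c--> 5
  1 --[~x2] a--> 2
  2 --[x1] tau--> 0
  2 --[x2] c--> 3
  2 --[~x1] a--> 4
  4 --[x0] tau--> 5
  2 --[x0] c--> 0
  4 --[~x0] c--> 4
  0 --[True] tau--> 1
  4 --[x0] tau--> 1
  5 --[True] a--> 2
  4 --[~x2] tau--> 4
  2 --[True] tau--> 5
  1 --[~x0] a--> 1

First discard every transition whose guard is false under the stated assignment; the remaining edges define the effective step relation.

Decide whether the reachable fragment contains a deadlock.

R = {0,1}
  0: tau→1  [deg 1]
  1: a→1  [deg 1]

Answer: DEADLOCK-FREE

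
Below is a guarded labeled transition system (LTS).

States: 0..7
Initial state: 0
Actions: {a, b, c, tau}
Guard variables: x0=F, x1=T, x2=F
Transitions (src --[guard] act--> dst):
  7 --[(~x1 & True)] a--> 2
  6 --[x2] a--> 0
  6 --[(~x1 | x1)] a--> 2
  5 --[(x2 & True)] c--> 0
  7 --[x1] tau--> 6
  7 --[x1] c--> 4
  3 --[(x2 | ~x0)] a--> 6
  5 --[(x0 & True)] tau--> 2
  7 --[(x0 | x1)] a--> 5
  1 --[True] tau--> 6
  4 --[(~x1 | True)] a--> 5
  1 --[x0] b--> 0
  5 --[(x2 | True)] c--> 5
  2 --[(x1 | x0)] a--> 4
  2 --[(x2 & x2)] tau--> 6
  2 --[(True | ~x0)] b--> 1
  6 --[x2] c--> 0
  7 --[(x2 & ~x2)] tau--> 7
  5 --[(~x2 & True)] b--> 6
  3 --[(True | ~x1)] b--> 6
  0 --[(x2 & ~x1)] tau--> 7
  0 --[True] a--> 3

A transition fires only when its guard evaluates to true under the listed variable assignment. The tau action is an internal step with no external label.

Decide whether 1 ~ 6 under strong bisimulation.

Refine partition for ~:
  π0 = {{0,1,2,3,4,5,6,7}}
  π1 = {{0,4,6},{1},{2,3},{5},{7}}
  π2 = {{0,6},{1},{2},{3},{4},{5},{7}}
  π3 = {{0},{1},{2},{3},{4},{5},{6},{7}}
stable after 4 split(s): 8 block(s)
1∈{1}, 6∈{6}

Answer: NOT BISIMILAR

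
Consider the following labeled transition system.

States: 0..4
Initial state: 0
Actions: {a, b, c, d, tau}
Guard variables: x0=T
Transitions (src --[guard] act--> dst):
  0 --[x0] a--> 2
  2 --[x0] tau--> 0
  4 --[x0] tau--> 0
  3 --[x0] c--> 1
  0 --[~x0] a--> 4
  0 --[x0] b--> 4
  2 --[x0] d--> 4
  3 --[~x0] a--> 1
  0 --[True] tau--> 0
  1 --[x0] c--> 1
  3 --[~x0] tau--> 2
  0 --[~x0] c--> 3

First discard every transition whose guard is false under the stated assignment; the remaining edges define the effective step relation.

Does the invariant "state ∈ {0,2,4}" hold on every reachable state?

Allowed set {0,2,4}
R = {0,2,4}
  0: ✓
  2: ✓
  4: ✓

Answer: INVARIANT HOLDS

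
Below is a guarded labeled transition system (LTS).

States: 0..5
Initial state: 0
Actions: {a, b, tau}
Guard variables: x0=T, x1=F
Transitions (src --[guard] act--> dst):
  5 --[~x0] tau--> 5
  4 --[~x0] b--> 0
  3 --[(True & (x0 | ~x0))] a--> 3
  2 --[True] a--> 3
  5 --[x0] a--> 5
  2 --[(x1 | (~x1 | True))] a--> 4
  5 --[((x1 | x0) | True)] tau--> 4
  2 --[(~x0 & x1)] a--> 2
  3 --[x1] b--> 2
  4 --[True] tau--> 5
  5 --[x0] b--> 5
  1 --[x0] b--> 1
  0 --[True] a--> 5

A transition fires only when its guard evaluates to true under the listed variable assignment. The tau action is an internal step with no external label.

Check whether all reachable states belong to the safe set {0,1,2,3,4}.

Answer: INVARIANT VIOLATED at state 5

Trace:
Allowed set {0,1,2,3,4}
Reachable = {0,4,5}
  0: safe
  4: safe
  5: outside
witness against invariant: a → 5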